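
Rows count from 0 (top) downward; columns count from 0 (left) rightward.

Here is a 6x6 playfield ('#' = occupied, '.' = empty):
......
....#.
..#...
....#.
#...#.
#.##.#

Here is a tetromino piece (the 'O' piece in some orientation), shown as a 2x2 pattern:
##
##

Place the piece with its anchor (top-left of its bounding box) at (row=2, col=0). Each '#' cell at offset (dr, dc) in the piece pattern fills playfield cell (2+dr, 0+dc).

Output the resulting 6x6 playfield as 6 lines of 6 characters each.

Answer: ......
....#.
###...
##..#.
#...#.
#.##.#

Derivation:
Fill (2+0,0+0) = (2,0)
Fill (2+0,0+1) = (2,1)
Fill (2+1,0+0) = (3,0)
Fill (2+1,0+1) = (3,1)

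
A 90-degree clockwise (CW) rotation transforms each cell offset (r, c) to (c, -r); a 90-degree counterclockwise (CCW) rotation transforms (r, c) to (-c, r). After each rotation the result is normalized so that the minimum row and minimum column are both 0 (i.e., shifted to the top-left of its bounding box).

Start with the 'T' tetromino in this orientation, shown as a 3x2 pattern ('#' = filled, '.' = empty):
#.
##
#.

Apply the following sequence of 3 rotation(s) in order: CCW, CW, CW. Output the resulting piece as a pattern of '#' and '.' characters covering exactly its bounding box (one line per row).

Answer: ###
.#.

Derivation:
Start:
#.
##
#.
After rotation 1 (CCW):
.#.
###
After rotation 2 (CW):
#.
##
#.
After rotation 3 (CW):
###
.#.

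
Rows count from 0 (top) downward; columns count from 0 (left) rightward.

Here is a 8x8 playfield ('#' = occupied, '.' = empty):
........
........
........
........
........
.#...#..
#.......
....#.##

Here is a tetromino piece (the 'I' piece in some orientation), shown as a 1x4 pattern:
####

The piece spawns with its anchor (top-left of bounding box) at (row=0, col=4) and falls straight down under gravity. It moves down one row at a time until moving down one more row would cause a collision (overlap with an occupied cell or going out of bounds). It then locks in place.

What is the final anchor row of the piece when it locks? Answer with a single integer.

Answer: 4

Derivation:
Spawn at (row=0, col=4). Try each row:
  row 0: fits
  row 1: fits
  row 2: fits
  row 3: fits
  row 4: fits
  row 5: blocked -> lock at row 4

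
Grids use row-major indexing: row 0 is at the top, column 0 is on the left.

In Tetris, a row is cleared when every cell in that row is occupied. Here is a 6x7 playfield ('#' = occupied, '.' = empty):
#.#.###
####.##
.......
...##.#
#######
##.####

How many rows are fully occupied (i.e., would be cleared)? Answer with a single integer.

Answer: 1

Derivation:
Check each row:
  row 0: 2 empty cells -> not full
  row 1: 1 empty cell -> not full
  row 2: 7 empty cells -> not full
  row 3: 4 empty cells -> not full
  row 4: 0 empty cells -> FULL (clear)
  row 5: 1 empty cell -> not full
Total rows cleared: 1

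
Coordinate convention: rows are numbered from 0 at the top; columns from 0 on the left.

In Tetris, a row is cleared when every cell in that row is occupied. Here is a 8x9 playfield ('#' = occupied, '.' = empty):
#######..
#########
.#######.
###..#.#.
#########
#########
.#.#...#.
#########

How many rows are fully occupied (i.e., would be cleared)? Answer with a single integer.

Answer: 4

Derivation:
Check each row:
  row 0: 2 empty cells -> not full
  row 1: 0 empty cells -> FULL (clear)
  row 2: 2 empty cells -> not full
  row 3: 4 empty cells -> not full
  row 4: 0 empty cells -> FULL (clear)
  row 5: 0 empty cells -> FULL (clear)
  row 6: 6 empty cells -> not full
  row 7: 0 empty cells -> FULL (clear)
Total rows cleared: 4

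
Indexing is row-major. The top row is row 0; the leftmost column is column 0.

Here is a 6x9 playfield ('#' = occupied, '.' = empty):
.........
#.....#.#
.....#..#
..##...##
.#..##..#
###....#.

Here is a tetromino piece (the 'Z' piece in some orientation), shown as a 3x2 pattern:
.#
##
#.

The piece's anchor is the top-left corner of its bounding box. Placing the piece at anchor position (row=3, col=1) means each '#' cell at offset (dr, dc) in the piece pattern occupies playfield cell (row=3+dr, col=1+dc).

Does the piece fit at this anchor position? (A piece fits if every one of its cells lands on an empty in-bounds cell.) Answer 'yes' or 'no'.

Answer: no

Derivation:
Check each piece cell at anchor (3, 1):
  offset (0,1) -> (3,2): occupied ('#') -> FAIL
  offset (1,0) -> (4,1): occupied ('#') -> FAIL
  offset (1,1) -> (4,2): empty -> OK
  offset (2,0) -> (5,1): occupied ('#') -> FAIL
All cells valid: no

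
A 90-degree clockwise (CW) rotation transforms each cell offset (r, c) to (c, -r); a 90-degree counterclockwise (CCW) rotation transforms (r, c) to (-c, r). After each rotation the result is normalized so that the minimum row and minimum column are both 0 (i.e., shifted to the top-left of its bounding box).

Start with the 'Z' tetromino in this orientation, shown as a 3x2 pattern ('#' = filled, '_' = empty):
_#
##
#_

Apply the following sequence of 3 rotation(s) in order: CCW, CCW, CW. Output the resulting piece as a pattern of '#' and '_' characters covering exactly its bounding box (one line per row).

Answer: ##_
_##

Derivation:
Start:
_#
##
#_
After rotation 1 (CCW):
##_
_##
After rotation 2 (CCW):
_#
##
#_
After rotation 3 (CW):
##_
_##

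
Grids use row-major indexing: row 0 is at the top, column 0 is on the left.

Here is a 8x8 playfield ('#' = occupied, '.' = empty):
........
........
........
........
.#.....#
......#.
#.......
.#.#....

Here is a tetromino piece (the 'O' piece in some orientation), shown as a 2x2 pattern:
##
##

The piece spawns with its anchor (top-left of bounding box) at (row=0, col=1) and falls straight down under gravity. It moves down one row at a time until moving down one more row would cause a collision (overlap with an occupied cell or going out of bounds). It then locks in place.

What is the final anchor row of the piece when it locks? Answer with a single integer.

Spawn at (row=0, col=1). Try each row:
  row 0: fits
  row 1: fits
  row 2: fits
  row 3: blocked -> lock at row 2

Answer: 2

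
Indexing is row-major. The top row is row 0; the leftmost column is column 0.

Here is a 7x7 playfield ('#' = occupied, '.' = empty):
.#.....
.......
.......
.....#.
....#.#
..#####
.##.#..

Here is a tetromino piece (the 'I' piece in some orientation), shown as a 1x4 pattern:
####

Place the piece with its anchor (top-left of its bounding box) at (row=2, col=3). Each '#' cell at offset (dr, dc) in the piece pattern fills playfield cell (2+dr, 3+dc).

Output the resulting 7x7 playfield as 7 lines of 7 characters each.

Answer: .#.....
.......
...####
.....#.
....#.#
..#####
.##.#..

Derivation:
Fill (2+0,3+0) = (2,3)
Fill (2+0,3+1) = (2,4)
Fill (2+0,3+2) = (2,5)
Fill (2+0,3+3) = (2,6)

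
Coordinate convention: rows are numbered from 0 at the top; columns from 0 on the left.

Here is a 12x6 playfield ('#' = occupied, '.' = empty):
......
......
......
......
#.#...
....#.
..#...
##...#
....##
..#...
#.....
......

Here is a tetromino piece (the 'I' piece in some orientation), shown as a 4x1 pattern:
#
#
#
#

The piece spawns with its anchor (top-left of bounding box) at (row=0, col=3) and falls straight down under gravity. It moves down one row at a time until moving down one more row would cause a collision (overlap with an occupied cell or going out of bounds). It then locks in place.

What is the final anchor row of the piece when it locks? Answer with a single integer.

Answer: 8

Derivation:
Spawn at (row=0, col=3). Try each row:
  row 0: fits
  row 1: fits
  row 2: fits
  row 3: fits
  row 4: fits
  row 5: fits
  row 6: fits
  row 7: fits
  row 8: fits
  row 9: blocked -> lock at row 8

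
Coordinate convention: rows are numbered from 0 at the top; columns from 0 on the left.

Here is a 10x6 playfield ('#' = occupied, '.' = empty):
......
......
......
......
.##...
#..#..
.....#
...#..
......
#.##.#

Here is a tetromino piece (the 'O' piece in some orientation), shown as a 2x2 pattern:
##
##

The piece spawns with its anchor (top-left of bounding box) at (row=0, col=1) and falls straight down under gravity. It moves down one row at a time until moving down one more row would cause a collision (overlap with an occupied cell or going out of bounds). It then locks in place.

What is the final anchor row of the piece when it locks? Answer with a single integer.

Spawn at (row=0, col=1). Try each row:
  row 0: fits
  row 1: fits
  row 2: fits
  row 3: blocked -> lock at row 2

Answer: 2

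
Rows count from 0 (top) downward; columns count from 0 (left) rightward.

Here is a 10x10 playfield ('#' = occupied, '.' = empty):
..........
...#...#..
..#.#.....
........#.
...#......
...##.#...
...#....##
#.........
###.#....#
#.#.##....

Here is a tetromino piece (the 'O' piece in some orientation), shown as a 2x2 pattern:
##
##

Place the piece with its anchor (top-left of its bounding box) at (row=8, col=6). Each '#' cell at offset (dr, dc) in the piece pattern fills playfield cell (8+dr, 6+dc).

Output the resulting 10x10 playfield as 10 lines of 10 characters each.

Answer: ..........
...#...#..
..#.#.....
........#.
...#......
...##.#...
...#....##
#.........
###.#.##.#
#.#.####..

Derivation:
Fill (8+0,6+0) = (8,6)
Fill (8+0,6+1) = (8,7)
Fill (8+1,6+0) = (9,6)
Fill (8+1,6+1) = (9,7)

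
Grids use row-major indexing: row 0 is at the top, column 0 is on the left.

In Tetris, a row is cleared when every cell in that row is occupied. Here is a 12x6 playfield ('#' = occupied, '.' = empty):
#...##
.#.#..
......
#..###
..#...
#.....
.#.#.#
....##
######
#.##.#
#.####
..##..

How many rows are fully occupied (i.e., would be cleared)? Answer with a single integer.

Check each row:
  row 0: 3 empty cells -> not full
  row 1: 4 empty cells -> not full
  row 2: 6 empty cells -> not full
  row 3: 2 empty cells -> not full
  row 4: 5 empty cells -> not full
  row 5: 5 empty cells -> not full
  row 6: 3 empty cells -> not full
  row 7: 4 empty cells -> not full
  row 8: 0 empty cells -> FULL (clear)
  row 9: 2 empty cells -> not full
  row 10: 1 empty cell -> not full
  row 11: 4 empty cells -> not full
Total rows cleared: 1

Answer: 1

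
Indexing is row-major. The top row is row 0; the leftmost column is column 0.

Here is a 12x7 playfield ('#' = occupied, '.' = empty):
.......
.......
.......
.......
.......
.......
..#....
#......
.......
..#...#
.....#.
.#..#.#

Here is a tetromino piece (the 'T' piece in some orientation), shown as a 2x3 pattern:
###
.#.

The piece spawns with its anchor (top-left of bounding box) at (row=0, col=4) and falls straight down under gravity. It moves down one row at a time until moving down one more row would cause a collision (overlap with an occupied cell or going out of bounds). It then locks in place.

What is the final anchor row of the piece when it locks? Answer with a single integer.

Spawn at (row=0, col=4). Try each row:
  row 0: fits
  row 1: fits
  row 2: fits
  row 3: fits
  row 4: fits
  row 5: fits
  row 6: fits
  row 7: fits
  row 8: fits
  row 9: blocked -> lock at row 8

Answer: 8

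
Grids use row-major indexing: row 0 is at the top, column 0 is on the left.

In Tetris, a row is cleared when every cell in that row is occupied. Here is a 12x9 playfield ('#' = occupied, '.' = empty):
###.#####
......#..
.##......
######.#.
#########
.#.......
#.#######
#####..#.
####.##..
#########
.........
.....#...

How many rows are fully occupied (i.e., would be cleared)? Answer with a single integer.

Check each row:
  row 0: 1 empty cell -> not full
  row 1: 8 empty cells -> not full
  row 2: 7 empty cells -> not full
  row 3: 2 empty cells -> not full
  row 4: 0 empty cells -> FULL (clear)
  row 5: 8 empty cells -> not full
  row 6: 1 empty cell -> not full
  row 7: 3 empty cells -> not full
  row 8: 3 empty cells -> not full
  row 9: 0 empty cells -> FULL (clear)
  row 10: 9 empty cells -> not full
  row 11: 8 empty cells -> not full
Total rows cleared: 2

Answer: 2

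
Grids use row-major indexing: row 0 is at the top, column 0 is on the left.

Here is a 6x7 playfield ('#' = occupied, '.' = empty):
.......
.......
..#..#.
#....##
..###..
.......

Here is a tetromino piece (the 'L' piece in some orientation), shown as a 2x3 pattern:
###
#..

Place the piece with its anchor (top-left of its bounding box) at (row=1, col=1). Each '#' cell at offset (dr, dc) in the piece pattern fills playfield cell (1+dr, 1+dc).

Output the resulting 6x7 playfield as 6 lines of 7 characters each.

Fill (1+0,1+0) = (1,1)
Fill (1+0,1+1) = (1,2)
Fill (1+0,1+2) = (1,3)
Fill (1+1,1+0) = (2,1)

Answer: .......
.###...
.##..#.
#....##
..###..
.......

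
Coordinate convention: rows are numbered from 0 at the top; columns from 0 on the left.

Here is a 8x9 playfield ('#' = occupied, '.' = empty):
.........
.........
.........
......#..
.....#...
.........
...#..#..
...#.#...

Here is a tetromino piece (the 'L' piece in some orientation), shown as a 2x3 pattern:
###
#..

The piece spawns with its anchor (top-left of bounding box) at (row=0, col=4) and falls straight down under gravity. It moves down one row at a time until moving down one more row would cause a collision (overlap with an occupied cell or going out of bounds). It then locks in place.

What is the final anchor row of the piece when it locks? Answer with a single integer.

Answer: 2

Derivation:
Spawn at (row=0, col=4). Try each row:
  row 0: fits
  row 1: fits
  row 2: fits
  row 3: blocked -> lock at row 2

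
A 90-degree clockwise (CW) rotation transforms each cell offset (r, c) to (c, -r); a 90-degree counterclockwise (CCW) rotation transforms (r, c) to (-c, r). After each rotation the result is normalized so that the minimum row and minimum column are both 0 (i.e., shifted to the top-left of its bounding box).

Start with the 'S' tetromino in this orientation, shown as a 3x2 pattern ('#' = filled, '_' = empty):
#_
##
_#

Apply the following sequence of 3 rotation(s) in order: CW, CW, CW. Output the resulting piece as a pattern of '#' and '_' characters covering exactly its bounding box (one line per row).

Start:
#_
##
_#
After rotation 1 (CW):
_##
##_
After rotation 2 (CW):
#_
##
_#
After rotation 3 (CW):
_##
##_

Answer: _##
##_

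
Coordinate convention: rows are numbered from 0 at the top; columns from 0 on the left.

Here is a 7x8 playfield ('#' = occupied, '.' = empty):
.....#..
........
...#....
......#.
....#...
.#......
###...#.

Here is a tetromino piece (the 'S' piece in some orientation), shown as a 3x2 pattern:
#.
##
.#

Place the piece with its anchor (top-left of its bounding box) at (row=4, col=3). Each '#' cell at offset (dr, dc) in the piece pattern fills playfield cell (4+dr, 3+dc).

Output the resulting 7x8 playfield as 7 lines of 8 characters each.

Answer: .....#..
........
...#....
......#.
...##...
.#.##...
###.#.#.

Derivation:
Fill (4+0,3+0) = (4,3)
Fill (4+1,3+0) = (5,3)
Fill (4+1,3+1) = (5,4)
Fill (4+2,3+1) = (6,4)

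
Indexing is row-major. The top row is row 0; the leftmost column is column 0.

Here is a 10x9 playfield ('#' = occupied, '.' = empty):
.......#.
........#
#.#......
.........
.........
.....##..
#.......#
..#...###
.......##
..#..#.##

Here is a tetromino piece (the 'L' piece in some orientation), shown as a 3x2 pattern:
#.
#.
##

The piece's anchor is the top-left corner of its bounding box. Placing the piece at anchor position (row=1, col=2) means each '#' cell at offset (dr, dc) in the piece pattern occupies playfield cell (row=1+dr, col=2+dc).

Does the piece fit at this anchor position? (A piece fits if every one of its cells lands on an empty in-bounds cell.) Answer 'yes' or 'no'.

Answer: no

Derivation:
Check each piece cell at anchor (1, 2):
  offset (0,0) -> (1,2): empty -> OK
  offset (1,0) -> (2,2): occupied ('#') -> FAIL
  offset (2,0) -> (3,2): empty -> OK
  offset (2,1) -> (3,3): empty -> OK
All cells valid: no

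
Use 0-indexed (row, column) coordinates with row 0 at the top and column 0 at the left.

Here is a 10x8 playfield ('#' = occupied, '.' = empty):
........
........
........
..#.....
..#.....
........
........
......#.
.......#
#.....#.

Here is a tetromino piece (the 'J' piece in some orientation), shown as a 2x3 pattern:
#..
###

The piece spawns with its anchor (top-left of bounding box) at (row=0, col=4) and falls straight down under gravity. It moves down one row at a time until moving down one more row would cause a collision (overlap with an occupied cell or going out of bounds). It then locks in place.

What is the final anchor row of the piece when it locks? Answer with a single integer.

Answer: 5

Derivation:
Spawn at (row=0, col=4). Try each row:
  row 0: fits
  row 1: fits
  row 2: fits
  row 3: fits
  row 4: fits
  row 5: fits
  row 6: blocked -> lock at row 5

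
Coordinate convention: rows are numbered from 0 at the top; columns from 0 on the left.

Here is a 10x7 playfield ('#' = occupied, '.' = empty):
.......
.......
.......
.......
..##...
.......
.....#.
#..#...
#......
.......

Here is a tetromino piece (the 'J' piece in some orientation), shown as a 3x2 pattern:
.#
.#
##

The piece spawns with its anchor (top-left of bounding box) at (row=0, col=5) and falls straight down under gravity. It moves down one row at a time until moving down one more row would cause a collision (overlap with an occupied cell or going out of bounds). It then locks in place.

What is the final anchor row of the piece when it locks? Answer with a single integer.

Answer: 3

Derivation:
Spawn at (row=0, col=5). Try each row:
  row 0: fits
  row 1: fits
  row 2: fits
  row 3: fits
  row 4: blocked -> lock at row 3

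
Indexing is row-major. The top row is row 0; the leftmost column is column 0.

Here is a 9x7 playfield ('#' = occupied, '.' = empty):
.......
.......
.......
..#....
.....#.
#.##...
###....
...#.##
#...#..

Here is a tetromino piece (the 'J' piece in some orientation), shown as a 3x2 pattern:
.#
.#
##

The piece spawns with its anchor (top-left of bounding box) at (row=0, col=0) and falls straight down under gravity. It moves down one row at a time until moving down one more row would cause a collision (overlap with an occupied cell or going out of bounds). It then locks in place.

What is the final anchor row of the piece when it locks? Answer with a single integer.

Answer: 2

Derivation:
Spawn at (row=0, col=0). Try each row:
  row 0: fits
  row 1: fits
  row 2: fits
  row 3: blocked -> lock at row 2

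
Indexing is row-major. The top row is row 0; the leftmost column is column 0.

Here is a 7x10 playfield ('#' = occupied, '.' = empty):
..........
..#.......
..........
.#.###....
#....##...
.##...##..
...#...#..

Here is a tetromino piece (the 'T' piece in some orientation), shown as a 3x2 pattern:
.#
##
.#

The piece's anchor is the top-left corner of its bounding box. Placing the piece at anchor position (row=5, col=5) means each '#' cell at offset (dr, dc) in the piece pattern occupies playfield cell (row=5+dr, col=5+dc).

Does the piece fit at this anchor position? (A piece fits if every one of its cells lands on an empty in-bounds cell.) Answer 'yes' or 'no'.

Check each piece cell at anchor (5, 5):
  offset (0,1) -> (5,6): occupied ('#') -> FAIL
  offset (1,0) -> (6,5): empty -> OK
  offset (1,1) -> (6,6): empty -> OK
  offset (2,1) -> (7,6): out of bounds -> FAIL
All cells valid: no

Answer: no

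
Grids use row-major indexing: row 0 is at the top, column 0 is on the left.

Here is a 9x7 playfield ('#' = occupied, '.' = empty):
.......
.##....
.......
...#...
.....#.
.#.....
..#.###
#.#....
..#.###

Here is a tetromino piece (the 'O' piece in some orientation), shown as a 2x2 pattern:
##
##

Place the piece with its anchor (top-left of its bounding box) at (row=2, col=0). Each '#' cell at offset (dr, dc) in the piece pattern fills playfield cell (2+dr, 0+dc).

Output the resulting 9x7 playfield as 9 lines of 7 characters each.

Fill (2+0,0+0) = (2,0)
Fill (2+0,0+1) = (2,1)
Fill (2+1,0+0) = (3,0)
Fill (2+1,0+1) = (3,1)

Answer: .......
.##....
##.....
##.#...
.....#.
.#.....
..#.###
#.#....
..#.###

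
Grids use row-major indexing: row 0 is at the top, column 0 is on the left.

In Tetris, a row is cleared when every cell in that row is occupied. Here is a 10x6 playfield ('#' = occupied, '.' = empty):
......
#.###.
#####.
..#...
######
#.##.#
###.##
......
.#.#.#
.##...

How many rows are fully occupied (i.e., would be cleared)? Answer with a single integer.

Answer: 1

Derivation:
Check each row:
  row 0: 6 empty cells -> not full
  row 1: 2 empty cells -> not full
  row 2: 1 empty cell -> not full
  row 3: 5 empty cells -> not full
  row 4: 0 empty cells -> FULL (clear)
  row 5: 2 empty cells -> not full
  row 6: 1 empty cell -> not full
  row 7: 6 empty cells -> not full
  row 8: 3 empty cells -> not full
  row 9: 4 empty cells -> not full
Total rows cleared: 1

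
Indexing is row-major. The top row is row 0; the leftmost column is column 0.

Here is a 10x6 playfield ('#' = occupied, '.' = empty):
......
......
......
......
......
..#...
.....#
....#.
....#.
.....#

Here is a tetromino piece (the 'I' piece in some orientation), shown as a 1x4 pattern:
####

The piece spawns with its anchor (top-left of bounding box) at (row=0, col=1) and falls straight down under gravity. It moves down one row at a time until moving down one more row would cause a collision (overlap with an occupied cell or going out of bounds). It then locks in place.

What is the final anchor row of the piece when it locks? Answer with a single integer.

Answer: 4

Derivation:
Spawn at (row=0, col=1). Try each row:
  row 0: fits
  row 1: fits
  row 2: fits
  row 3: fits
  row 4: fits
  row 5: blocked -> lock at row 4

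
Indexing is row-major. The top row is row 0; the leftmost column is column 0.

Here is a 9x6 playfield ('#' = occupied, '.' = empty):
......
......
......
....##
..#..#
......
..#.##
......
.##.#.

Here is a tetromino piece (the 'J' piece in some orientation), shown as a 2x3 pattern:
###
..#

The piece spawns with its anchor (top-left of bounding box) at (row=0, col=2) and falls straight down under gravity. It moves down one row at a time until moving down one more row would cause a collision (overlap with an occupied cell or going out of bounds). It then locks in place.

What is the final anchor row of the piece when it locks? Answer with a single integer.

Answer: 1

Derivation:
Spawn at (row=0, col=2). Try each row:
  row 0: fits
  row 1: fits
  row 2: blocked -> lock at row 1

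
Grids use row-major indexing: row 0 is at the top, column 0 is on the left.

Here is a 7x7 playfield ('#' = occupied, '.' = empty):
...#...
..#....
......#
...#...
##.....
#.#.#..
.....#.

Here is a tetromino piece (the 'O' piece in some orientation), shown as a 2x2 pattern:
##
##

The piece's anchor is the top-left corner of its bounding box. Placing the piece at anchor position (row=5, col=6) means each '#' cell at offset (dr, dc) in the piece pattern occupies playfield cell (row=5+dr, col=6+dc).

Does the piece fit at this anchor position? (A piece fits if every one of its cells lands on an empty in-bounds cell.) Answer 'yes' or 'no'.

Answer: no

Derivation:
Check each piece cell at anchor (5, 6):
  offset (0,0) -> (5,6): empty -> OK
  offset (0,1) -> (5,7): out of bounds -> FAIL
  offset (1,0) -> (6,6): empty -> OK
  offset (1,1) -> (6,7): out of bounds -> FAIL
All cells valid: no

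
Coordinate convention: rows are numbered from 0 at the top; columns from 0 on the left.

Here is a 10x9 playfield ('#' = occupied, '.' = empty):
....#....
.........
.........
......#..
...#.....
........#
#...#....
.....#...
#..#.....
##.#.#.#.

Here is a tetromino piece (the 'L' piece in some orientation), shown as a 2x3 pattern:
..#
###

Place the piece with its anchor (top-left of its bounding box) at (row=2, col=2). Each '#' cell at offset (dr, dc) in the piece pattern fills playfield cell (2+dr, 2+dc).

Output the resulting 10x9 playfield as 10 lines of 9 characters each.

Fill (2+0,2+2) = (2,4)
Fill (2+1,2+0) = (3,2)
Fill (2+1,2+1) = (3,3)
Fill (2+1,2+2) = (3,4)

Answer: ....#....
.........
....#....
..###.#..
...#.....
........#
#...#....
.....#...
#..#.....
##.#.#.#.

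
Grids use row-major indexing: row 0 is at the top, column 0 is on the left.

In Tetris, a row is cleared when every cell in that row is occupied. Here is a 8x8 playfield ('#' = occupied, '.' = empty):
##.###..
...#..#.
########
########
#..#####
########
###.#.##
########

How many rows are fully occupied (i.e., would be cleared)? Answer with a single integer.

Answer: 4

Derivation:
Check each row:
  row 0: 3 empty cells -> not full
  row 1: 6 empty cells -> not full
  row 2: 0 empty cells -> FULL (clear)
  row 3: 0 empty cells -> FULL (clear)
  row 4: 2 empty cells -> not full
  row 5: 0 empty cells -> FULL (clear)
  row 6: 2 empty cells -> not full
  row 7: 0 empty cells -> FULL (clear)
Total rows cleared: 4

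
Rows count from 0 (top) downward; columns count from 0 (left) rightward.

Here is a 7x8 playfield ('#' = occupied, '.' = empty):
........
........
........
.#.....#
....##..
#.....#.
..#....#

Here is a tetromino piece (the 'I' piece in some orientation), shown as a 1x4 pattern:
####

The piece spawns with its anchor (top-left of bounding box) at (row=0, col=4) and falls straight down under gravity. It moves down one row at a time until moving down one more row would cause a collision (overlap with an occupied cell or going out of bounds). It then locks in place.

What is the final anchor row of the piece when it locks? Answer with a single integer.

Answer: 2

Derivation:
Spawn at (row=0, col=4). Try each row:
  row 0: fits
  row 1: fits
  row 2: fits
  row 3: blocked -> lock at row 2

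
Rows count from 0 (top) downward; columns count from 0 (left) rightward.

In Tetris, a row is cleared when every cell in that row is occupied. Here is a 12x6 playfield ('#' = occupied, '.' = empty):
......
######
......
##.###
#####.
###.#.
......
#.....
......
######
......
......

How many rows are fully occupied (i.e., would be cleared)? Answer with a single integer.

Answer: 2

Derivation:
Check each row:
  row 0: 6 empty cells -> not full
  row 1: 0 empty cells -> FULL (clear)
  row 2: 6 empty cells -> not full
  row 3: 1 empty cell -> not full
  row 4: 1 empty cell -> not full
  row 5: 2 empty cells -> not full
  row 6: 6 empty cells -> not full
  row 7: 5 empty cells -> not full
  row 8: 6 empty cells -> not full
  row 9: 0 empty cells -> FULL (clear)
  row 10: 6 empty cells -> not full
  row 11: 6 empty cells -> not full
Total rows cleared: 2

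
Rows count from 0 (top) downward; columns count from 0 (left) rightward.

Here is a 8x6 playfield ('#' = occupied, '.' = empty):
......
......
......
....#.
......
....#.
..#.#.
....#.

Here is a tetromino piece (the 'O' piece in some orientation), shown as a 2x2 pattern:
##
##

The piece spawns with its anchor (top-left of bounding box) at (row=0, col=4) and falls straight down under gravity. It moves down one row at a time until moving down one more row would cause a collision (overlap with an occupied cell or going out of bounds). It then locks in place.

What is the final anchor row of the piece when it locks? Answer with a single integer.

Spawn at (row=0, col=4). Try each row:
  row 0: fits
  row 1: fits
  row 2: blocked -> lock at row 1

Answer: 1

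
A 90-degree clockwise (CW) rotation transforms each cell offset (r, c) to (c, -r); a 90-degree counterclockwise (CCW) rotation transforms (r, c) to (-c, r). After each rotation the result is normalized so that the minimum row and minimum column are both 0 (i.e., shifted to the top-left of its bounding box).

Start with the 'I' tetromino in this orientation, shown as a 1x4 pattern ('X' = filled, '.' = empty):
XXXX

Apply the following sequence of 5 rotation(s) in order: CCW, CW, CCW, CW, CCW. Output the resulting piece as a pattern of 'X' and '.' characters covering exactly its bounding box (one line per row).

Answer: X
X
X
X

Derivation:
Start:
XXXX
After rotation 1 (CCW):
X
X
X
X
After rotation 2 (CW):
XXXX
After rotation 3 (CCW):
X
X
X
X
After rotation 4 (CW):
XXXX
After rotation 5 (CCW):
X
X
X
X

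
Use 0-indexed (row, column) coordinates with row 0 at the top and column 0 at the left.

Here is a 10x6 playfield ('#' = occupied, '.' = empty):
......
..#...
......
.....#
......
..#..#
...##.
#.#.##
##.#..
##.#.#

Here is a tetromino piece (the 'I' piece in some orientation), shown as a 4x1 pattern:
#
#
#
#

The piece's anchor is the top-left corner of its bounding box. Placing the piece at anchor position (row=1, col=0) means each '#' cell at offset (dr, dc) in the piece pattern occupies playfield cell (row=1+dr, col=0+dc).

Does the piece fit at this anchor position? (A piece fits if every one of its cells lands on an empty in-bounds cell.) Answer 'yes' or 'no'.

Answer: yes

Derivation:
Check each piece cell at anchor (1, 0):
  offset (0,0) -> (1,0): empty -> OK
  offset (1,0) -> (2,0): empty -> OK
  offset (2,0) -> (3,0): empty -> OK
  offset (3,0) -> (4,0): empty -> OK
All cells valid: yes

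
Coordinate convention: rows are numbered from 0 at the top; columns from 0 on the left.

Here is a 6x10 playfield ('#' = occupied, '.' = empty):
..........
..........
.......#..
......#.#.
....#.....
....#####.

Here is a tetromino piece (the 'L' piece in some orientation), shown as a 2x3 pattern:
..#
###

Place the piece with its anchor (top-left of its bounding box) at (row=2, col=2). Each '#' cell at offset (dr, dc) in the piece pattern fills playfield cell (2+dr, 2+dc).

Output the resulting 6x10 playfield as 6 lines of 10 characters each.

Fill (2+0,2+2) = (2,4)
Fill (2+1,2+0) = (3,2)
Fill (2+1,2+1) = (3,3)
Fill (2+1,2+2) = (3,4)

Answer: ..........
..........
....#..#..
..###.#.#.
....#.....
....#####.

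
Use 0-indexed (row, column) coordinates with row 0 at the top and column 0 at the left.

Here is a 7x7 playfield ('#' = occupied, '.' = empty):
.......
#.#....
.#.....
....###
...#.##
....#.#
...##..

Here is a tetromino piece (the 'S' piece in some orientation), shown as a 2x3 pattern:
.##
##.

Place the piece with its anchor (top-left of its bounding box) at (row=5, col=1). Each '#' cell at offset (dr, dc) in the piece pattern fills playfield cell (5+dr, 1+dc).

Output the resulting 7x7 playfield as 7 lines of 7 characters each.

Fill (5+0,1+1) = (5,2)
Fill (5+0,1+2) = (5,3)
Fill (5+1,1+0) = (6,1)
Fill (5+1,1+1) = (6,2)

Answer: .......
#.#....
.#.....
....###
...#.##
..###.#
.####..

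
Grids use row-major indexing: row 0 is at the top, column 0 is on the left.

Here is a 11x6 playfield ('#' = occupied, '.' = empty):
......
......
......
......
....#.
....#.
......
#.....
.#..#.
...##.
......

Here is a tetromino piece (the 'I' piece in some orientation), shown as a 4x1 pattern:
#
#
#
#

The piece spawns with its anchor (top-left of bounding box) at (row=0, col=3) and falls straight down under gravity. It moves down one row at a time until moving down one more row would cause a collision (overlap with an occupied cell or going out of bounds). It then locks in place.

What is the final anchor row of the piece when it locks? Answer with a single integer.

Answer: 5

Derivation:
Spawn at (row=0, col=3). Try each row:
  row 0: fits
  row 1: fits
  row 2: fits
  row 3: fits
  row 4: fits
  row 5: fits
  row 6: blocked -> lock at row 5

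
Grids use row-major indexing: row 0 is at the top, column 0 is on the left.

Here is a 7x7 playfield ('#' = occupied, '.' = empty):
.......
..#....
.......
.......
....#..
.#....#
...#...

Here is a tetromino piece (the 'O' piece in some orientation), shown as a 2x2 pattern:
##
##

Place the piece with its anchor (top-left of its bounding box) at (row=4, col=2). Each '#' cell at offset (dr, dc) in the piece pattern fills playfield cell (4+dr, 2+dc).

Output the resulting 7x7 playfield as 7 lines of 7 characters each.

Answer: .......
..#....
.......
.......
..###..
.###..#
...#...

Derivation:
Fill (4+0,2+0) = (4,2)
Fill (4+0,2+1) = (4,3)
Fill (4+1,2+0) = (5,2)
Fill (4+1,2+1) = (5,3)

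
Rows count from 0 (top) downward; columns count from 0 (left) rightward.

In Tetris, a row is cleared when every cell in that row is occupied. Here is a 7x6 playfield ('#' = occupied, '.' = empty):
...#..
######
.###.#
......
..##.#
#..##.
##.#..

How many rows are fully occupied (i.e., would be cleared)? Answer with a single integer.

Answer: 1

Derivation:
Check each row:
  row 0: 5 empty cells -> not full
  row 1: 0 empty cells -> FULL (clear)
  row 2: 2 empty cells -> not full
  row 3: 6 empty cells -> not full
  row 4: 3 empty cells -> not full
  row 5: 3 empty cells -> not full
  row 6: 3 empty cells -> not full
Total rows cleared: 1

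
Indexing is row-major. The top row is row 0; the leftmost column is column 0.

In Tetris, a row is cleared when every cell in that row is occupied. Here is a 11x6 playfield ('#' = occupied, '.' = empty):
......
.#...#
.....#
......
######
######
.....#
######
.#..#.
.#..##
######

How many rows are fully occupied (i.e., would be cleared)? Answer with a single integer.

Check each row:
  row 0: 6 empty cells -> not full
  row 1: 4 empty cells -> not full
  row 2: 5 empty cells -> not full
  row 3: 6 empty cells -> not full
  row 4: 0 empty cells -> FULL (clear)
  row 5: 0 empty cells -> FULL (clear)
  row 6: 5 empty cells -> not full
  row 7: 0 empty cells -> FULL (clear)
  row 8: 4 empty cells -> not full
  row 9: 3 empty cells -> not full
  row 10: 0 empty cells -> FULL (clear)
Total rows cleared: 4

Answer: 4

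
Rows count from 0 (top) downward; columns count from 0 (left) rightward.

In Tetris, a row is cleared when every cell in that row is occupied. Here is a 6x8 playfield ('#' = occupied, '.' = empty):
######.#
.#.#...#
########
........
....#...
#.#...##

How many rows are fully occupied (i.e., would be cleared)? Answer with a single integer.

Answer: 1

Derivation:
Check each row:
  row 0: 1 empty cell -> not full
  row 1: 5 empty cells -> not full
  row 2: 0 empty cells -> FULL (clear)
  row 3: 8 empty cells -> not full
  row 4: 7 empty cells -> not full
  row 5: 4 empty cells -> not full
Total rows cleared: 1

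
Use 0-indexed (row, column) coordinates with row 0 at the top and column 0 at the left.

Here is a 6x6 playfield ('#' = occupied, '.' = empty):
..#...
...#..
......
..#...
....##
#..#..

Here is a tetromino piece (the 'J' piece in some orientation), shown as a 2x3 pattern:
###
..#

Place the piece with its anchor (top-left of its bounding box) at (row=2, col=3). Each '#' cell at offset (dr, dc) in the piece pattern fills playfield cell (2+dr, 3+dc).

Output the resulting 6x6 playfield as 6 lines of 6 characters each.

Fill (2+0,3+0) = (2,3)
Fill (2+0,3+1) = (2,4)
Fill (2+0,3+2) = (2,5)
Fill (2+1,3+2) = (3,5)

Answer: ..#...
...#..
...###
..#..#
....##
#..#..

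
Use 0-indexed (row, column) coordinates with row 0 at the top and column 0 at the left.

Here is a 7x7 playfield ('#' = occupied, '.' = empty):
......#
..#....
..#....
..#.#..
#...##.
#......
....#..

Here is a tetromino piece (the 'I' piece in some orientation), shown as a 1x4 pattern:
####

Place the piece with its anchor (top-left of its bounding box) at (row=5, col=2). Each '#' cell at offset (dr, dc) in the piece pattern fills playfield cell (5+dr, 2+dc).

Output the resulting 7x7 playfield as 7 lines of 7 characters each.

Answer: ......#
..#....
..#....
..#.#..
#...##.
#.####.
....#..

Derivation:
Fill (5+0,2+0) = (5,2)
Fill (5+0,2+1) = (5,3)
Fill (5+0,2+2) = (5,4)
Fill (5+0,2+3) = (5,5)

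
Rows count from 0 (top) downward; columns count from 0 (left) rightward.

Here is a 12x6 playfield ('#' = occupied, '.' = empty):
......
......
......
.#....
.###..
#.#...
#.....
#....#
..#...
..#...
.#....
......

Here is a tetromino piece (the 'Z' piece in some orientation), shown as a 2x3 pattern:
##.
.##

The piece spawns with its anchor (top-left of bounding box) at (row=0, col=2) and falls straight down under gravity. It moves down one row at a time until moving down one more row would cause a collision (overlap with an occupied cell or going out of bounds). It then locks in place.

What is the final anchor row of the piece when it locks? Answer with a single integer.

Answer: 2

Derivation:
Spawn at (row=0, col=2). Try each row:
  row 0: fits
  row 1: fits
  row 2: fits
  row 3: blocked -> lock at row 2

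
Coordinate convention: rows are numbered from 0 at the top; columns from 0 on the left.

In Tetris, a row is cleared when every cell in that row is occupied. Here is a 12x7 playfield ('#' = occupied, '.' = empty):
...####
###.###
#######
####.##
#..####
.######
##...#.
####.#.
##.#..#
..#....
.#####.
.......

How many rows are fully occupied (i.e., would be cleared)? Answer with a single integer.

Check each row:
  row 0: 3 empty cells -> not full
  row 1: 1 empty cell -> not full
  row 2: 0 empty cells -> FULL (clear)
  row 3: 1 empty cell -> not full
  row 4: 2 empty cells -> not full
  row 5: 1 empty cell -> not full
  row 6: 4 empty cells -> not full
  row 7: 2 empty cells -> not full
  row 8: 3 empty cells -> not full
  row 9: 6 empty cells -> not full
  row 10: 2 empty cells -> not full
  row 11: 7 empty cells -> not full
Total rows cleared: 1

Answer: 1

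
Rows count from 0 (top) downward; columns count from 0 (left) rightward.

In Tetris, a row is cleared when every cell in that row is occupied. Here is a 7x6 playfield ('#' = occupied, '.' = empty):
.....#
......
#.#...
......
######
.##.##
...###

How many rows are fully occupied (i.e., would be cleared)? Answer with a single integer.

Answer: 1

Derivation:
Check each row:
  row 0: 5 empty cells -> not full
  row 1: 6 empty cells -> not full
  row 2: 4 empty cells -> not full
  row 3: 6 empty cells -> not full
  row 4: 0 empty cells -> FULL (clear)
  row 5: 2 empty cells -> not full
  row 6: 3 empty cells -> not full
Total rows cleared: 1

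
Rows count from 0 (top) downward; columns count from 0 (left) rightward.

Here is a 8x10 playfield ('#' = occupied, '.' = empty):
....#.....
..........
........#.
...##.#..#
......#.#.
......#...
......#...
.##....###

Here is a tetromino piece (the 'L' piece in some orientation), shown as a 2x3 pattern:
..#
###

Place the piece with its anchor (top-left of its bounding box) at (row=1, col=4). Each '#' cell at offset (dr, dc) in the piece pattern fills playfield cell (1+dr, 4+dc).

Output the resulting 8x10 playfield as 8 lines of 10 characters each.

Answer: ....#.....
......#...
....###.#.
...##.#..#
......#.#.
......#...
......#...
.##....###

Derivation:
Fill (1+0,4+2) = (1,6)
Fill (1+1,4+0) = (2,4)
Fill (1+1,4+1) = (2,5)
Fill (1+1,4+2) = (2,6)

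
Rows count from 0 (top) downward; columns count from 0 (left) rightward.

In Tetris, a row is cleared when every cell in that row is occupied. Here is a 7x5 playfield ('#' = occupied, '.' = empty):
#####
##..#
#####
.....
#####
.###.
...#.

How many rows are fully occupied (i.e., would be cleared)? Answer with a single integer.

Check each row:
  row 0: 0 empty cells -> FULL (clear)
  row 1: 2 empty cells -> not full
  row 2: 0 empty cells -> FULL (clear)
  row 3: 5 empty cells -> not full
  row 4: 0 empty cells -> FULL (clear)
  row 5: 2 empty cells -> not full
  row 6: 4 empty cells -> not full
Total rows cleared: 3

Answer: 3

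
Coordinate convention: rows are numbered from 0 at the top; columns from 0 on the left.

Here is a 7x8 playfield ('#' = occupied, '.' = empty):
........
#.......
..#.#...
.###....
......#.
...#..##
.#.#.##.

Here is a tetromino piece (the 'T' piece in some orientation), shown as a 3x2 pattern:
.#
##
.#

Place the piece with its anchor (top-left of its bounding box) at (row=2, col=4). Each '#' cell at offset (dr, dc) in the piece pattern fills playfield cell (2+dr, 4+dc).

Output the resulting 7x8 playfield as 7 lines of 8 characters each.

Fill (2+0,4+1) = (2,5)
Fill (2+1,4+0) = (3,4)
Fill (2+1,4+1) = (3,5)
Fill (2+2,4+1) = (4,5)

Answer: ........
#.......
..#.##..
.#####..
.....##.
...#..##
.#.#.##.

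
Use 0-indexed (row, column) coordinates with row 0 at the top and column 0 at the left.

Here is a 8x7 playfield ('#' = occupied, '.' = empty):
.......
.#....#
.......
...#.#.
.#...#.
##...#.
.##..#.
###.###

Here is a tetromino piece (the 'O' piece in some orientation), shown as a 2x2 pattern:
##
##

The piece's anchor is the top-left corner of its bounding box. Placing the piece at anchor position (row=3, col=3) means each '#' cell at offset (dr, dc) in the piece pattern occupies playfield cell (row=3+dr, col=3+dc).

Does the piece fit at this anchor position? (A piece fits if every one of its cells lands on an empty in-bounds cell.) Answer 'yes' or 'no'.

Check each piece cell at anchor (3, 3):
  offset (0,0) -> (3,3): occupied ('#') -> FAIL
  offset (0,1) -> (3,4): empty -> OK
  offset (1,0) -> (4,3): empty -> OK
  offset (1,1) -> (4,4): empty -> OK
All cells valid: no

Answer: no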